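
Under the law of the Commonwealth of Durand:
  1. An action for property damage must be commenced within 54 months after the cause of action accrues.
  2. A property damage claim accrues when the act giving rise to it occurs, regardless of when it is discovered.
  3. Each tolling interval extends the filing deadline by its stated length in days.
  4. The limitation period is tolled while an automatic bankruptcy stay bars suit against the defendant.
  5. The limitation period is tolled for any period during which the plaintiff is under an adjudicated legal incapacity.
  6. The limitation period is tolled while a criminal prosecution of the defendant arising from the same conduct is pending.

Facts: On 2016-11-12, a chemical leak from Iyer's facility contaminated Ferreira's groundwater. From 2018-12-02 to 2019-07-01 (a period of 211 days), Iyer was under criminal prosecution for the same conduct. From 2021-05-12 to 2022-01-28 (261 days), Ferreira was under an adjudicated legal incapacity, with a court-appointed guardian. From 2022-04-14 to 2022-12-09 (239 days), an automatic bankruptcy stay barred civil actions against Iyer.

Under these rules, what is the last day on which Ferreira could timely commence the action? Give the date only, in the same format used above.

2023-04-23

The claim accrued on 2016-11-12, when the wrongful act occurred.
54 months from 2016-11-12 is 2021-05-12.
The period was tolled for 211 days by the pending criminal prosecution (2018-12-02 to 2019-07-01), pushing the deadline to 2021-12-09.
Because the plaintiff's legal incapacity ran from 2021-05-12 to 2022-01-28, the deadline is extended by 261 days to 2022-08-27.
Because the automatic bankruptcy stay ran from 2022-04-14 to 2022-12-09, the deadline is extended by 239 days to 2023-04-23.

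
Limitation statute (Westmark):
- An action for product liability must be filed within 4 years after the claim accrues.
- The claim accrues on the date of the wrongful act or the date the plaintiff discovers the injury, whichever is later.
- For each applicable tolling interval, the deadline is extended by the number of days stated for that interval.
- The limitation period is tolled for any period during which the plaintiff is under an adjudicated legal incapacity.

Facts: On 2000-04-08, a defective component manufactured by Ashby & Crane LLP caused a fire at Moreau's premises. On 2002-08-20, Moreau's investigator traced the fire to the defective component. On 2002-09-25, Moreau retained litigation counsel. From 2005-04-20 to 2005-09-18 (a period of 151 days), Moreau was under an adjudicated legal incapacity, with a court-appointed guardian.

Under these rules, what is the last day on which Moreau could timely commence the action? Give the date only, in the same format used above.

Taking the later of the act (2000-04-08) and discovery (2002-08-20), the claim accrued on 2002-08-20.
4 years from 2002-08-20 is 2006-08-20.
Because the plaintiff's legal incapacity ran from 2005-04-20 to 2005-09-18, the deadline is extended by 151 days to 2007-01-18.
None of the other events listed affects the running of the period under the stated rules.

2007-01-18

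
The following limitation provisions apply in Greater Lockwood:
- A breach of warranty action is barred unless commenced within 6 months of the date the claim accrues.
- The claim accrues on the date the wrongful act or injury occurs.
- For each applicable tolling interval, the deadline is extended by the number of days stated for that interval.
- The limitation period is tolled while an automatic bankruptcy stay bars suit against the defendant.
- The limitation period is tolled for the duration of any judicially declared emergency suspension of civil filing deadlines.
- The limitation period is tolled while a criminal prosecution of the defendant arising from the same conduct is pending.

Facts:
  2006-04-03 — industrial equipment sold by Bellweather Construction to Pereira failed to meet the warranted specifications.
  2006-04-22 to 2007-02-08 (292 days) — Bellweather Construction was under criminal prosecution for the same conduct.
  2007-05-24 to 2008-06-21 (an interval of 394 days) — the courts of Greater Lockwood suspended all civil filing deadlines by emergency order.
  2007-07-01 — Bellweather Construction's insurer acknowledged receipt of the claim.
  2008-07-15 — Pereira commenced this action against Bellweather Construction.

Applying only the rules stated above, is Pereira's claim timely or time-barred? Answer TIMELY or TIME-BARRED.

TIMELY

The claim accrued on 2006-04-03, the date of the act.
The untolled deadline — 6 months after 2006-04-03 — is 2006-10-03.
Because the pending criminal prosecution ran from 2006-04-22 to 2007-02-08, the deadline is extended by 292 days to 2007-07-22.
The period was tolled for 394 days by the emergency suspension of filing deadlines (2007-05-24 to 2008-06-21), pushing the deadline to 2008-08-19.
Nothing else in the chronology tolls or restarts the period.
Filing on 2008-07-15 beat the 2008-08-19 deadline — the action is timely.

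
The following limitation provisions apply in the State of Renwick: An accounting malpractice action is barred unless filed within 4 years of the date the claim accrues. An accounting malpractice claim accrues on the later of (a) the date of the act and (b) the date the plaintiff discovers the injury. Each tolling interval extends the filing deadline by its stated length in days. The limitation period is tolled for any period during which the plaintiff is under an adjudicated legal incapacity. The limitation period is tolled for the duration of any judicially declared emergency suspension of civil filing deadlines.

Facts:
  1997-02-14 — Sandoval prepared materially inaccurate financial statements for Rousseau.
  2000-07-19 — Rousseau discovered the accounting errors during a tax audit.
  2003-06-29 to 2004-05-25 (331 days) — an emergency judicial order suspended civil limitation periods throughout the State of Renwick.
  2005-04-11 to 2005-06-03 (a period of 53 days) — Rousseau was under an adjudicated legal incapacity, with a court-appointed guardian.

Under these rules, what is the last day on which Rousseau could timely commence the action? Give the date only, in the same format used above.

Taking the later of the act (1997-02-14) and discovery (2000-07-19), the claim accrued on 2000-07-19.
4 years from 2000-07-19 is 2004-07-19.
The period was tolled for 331 days by the emergency suspension of filing deadlines (2003-06-29 to 2004-05-25), pushing the deadline to 2005-06-15.
The plaintiff's legal incapacity from 2005-04-11 to 2005-06-03 tolled the period for 53 days, extending the deadline to 2005-08-07.

2005-08-07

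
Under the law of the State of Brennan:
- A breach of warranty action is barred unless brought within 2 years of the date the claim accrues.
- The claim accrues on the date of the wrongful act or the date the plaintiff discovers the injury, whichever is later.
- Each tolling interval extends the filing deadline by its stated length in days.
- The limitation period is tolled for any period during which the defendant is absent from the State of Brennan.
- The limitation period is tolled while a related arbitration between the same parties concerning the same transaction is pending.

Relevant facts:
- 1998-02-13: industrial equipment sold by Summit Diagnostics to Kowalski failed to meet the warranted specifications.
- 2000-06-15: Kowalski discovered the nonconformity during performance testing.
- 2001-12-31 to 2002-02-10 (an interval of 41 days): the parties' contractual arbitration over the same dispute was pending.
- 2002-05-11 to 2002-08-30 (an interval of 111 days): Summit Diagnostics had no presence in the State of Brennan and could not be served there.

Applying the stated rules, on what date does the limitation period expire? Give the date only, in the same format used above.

2002-11-14

Because discovery on 2000-06-15 post-dates the 1998-02-13 act, accrual under the later-of rule falls on 2000-06-15.
The untolled deadline — 2 years after 2000-06-15 — is 2002-06-15.
Because the pending related arbitration ran from 2001-12-31 to 2002-02-10, the deadline is extended by 41 days to 2002-07-26.
The period was tolled for 111 days by the defendant's absence from the jurisdiction (2002-05-11 to 2002-08-30), pushing the deadline to 2002-11-14.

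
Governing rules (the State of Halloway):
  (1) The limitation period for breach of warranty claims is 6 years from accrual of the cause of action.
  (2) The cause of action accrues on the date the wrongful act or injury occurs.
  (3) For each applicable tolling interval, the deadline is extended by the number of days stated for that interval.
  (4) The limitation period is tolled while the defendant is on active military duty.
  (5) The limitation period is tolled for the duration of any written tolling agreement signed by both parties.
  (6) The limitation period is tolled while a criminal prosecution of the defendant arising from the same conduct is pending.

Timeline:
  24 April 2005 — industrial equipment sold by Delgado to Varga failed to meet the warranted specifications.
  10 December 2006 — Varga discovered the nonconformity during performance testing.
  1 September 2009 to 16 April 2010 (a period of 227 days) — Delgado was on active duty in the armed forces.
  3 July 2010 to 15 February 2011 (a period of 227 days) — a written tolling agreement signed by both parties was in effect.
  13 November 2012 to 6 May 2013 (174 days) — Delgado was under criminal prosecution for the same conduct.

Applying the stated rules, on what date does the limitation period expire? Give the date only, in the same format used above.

Accrual is governed by the date of the act, so the period began to run on 24 April 2005; the later discovery on 10 December 2006 is irrelevant under the stated rule.
The untolled deadline — 6 years after 24 April 2005 — is 24 April 2011.
The period was tolled for 227 days by the defendant's active military service (1 September 2009 to 16 April 2010), pushing the deadline to 7 December 2011.
Because the written tolling agreement ran from 3 July 2010 to 15 February 2011, the deadline is extended by 227 days to 21 July 2012.
The pending criminal prosecution starting 13 November 2012 came too late — the period had run on 21 July 2012 — and so does not extend the deadline.

21 July 2012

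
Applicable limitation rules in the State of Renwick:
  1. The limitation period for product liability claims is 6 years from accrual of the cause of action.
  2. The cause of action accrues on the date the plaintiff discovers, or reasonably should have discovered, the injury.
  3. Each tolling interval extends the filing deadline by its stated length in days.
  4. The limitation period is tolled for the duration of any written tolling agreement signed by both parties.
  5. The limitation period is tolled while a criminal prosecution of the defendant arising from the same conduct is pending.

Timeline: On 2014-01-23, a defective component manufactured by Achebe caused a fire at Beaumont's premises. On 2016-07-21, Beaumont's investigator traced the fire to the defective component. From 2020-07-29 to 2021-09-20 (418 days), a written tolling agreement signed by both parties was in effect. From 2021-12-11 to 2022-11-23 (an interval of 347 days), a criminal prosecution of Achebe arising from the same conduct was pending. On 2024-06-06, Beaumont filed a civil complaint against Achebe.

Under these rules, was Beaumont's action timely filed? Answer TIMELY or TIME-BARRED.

The claim did not accrue until Beaumont discovered the injury on 2016-07-21; the 2014-01-23 act date does not start the clock under the stated rule.
Adding the 6 years base period to 2016-07-21 gives a deadline of 2022-07-21, before any tolling.
The period was tolled for 418 days by the written tolling agreement (2020-07-29 to 2021-09-20), pushing the deadline to 2023-09-12.
Because the pending criminal prosecution ran from 2021-12-11 to 2022-11-23, the deadline is extended by 347 days to 2024-08-24.
The 2024-06-06 filing precedes the 2024-08-24 deadline; the claim is timely.

TIMELY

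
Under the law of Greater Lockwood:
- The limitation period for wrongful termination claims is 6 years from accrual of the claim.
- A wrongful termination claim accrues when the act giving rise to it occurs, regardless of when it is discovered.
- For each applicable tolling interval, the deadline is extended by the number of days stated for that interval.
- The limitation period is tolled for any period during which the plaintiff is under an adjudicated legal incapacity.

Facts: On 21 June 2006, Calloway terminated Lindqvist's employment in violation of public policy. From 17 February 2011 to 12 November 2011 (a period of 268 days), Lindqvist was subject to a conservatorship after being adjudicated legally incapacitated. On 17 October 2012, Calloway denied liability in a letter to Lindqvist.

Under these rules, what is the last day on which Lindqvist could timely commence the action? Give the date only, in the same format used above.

The claim accrued on 21 June 2006, the date of the act.
The untolled deadline — 6 years after 21 June 2006 — is 21 June 2012.
Because the plaintiff's legal incapacity ran from 17 February 2011 to 12 November 2011, the deadline is extended by 268 days to 16 March 2013.
Nothing else in the chronology tolls or restarts the period.

16 March 2013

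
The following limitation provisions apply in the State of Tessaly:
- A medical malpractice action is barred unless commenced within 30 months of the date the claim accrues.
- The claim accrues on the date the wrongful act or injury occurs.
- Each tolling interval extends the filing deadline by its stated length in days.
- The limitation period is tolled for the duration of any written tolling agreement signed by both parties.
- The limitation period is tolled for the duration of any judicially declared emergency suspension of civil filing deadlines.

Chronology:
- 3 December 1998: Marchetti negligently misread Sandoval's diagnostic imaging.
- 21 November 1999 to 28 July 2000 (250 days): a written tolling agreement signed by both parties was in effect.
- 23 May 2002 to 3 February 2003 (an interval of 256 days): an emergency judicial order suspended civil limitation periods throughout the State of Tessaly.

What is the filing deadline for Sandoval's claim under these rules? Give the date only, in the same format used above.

The limitation period began to run on 3 December 1998.
Adding the 30 months base period to 3 December 1998 gives a deadline of 3 June 2001, before any tolling.
The written tolling agreement from 21 November 1999 to 28 July 2000 tolled the period for 250 days, extending the deadline to 8 February 2002.
The emergency suspension of filing deadlines from 23 May 2002 to 3 February 2003 began after the period had already run on 8 February 2002, so it has no tolling effect.

8 February 2002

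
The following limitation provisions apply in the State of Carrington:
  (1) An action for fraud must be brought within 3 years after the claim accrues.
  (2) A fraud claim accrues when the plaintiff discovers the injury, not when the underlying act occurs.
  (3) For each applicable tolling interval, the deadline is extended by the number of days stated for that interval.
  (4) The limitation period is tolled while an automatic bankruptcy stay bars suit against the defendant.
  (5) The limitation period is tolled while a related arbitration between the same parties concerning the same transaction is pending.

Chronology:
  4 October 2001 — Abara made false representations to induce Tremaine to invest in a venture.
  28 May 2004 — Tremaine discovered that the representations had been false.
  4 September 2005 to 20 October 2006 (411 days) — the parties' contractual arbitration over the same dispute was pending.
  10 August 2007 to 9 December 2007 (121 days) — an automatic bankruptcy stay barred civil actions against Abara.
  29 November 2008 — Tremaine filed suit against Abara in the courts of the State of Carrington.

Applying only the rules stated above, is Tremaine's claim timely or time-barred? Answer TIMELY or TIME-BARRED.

TIME-BARRED

The claim did not accrue until Tremaine discovered the injury on 28 May 2004; the 4 October 2001 act date does not start the clock under the stated rule.
Adding the 3 years base period to 28 May 2004 gives a deadline of 28 May 2007, before any tolling.
The pending related arbitration from 4 September 2005 to 20 October 2006 tolled the period for 411 days, extending the deadline to 12 July 2008.
Because the automatic bankruptcy stay ran from 10 August 2007 to 9 December 2007, the deadline is extended by 121 days to 10 November 2008.
The 29 November 2008 filing falls after the 10 November 2008 deadline; the claim is time-barred.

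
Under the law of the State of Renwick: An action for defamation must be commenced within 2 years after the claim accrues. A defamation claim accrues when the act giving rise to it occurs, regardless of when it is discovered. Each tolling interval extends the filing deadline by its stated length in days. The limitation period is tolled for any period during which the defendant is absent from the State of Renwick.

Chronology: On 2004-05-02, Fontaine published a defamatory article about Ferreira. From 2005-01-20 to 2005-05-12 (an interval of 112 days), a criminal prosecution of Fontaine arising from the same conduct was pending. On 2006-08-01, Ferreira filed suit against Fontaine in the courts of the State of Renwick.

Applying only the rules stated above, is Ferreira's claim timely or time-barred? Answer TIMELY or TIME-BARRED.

TIME-BARRED

The claim accrued on 2004-05-02, the date of the act.
Adding the 2 years base period to 2004-05-02 gives a deadline of 2006-05-02, before any tolling.
The pending criminal prosecution from 2005-01-20 to 2005-05-12 does not toll the period, because no stated rule makes a criminal prosecution a tolling event.
The 2006-08-01 filing falls after the 2006-05-02 deadline; the claim is time-barred.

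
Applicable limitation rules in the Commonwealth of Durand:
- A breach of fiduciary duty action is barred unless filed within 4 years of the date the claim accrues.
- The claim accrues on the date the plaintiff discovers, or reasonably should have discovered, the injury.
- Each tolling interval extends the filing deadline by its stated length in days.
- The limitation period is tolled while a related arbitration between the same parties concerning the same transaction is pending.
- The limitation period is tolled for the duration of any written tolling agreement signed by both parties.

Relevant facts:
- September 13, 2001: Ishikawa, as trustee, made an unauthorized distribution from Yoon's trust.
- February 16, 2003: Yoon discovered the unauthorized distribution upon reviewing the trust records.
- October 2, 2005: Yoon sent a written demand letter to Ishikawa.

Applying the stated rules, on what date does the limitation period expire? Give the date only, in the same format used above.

February 16, 2007

Accrual is tied to discovery, so the period began on February 16, 2003 rather than on September 13, 2001 when the act occurred.
The untolled deadline — 4 years after February 16, 2003 — is February 16, 2007.
Nothing else in the chronology tolls or restarts the period.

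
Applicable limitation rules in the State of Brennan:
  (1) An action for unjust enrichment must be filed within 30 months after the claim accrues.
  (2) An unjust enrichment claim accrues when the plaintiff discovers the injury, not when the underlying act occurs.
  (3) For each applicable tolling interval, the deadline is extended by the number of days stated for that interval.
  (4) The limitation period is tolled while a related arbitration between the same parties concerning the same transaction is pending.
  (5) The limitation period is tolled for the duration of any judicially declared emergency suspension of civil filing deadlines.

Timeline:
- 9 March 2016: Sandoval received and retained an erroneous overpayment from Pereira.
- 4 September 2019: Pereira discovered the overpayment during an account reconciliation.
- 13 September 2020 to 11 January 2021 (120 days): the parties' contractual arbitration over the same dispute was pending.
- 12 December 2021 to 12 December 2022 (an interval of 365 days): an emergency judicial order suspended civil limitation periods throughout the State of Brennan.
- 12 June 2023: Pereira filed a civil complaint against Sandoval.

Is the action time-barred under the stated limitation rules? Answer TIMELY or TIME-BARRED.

TIMELY

The claim did not accrue until Pereira discovered the injury on 4 September 2019; the 9 March 2016 act date does not start the clock under the stated rule.
Adding the 30 months base period to 4 September 2019 gives a deadline of 4 March 2022, before any tolling.
Because the pending related arbitration ran from 13 September 2020 to 11 January 2021, the deadline is extended by 120 days to 2 July 2022.
Because the emergency suspension of filing deadlines ran from 12 December 2021 to 12 December 2022, the deadline is extended by 365 days to 2 July 2023.
Filing on 12 June 2023 beat the 2 July 2023 deadline — the action is timely.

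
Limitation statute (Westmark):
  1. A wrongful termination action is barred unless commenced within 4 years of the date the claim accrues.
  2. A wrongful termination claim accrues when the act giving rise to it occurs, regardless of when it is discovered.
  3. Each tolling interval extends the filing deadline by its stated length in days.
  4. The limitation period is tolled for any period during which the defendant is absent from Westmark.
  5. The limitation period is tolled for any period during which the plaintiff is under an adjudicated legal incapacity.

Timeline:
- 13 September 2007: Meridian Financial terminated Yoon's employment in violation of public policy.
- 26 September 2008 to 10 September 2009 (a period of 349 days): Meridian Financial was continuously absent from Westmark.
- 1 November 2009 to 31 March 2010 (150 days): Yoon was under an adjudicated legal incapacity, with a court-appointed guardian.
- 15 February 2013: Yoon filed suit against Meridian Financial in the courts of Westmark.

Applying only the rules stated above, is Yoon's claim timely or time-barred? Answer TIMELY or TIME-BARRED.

The limitation period began to run on 13 September 2007.
The untolled deadline — 4 years after 13 September 2007 — is 13 September 2011.
Because the defendant's absence from the jurisdiction ran from 26 September 2008 to 10 September 2009, the deadline is extended by 349 days to 27 August 2012.
Because the plaintiff's legal incapacity ran from 1 November 2009 to 31 March 2010, the deadline is extended by 150 days to 24 January 2013.
The 15 February 2013 filing falls after the 24 January 2013 deadline; the claim is time-barred.

TIME-BARRED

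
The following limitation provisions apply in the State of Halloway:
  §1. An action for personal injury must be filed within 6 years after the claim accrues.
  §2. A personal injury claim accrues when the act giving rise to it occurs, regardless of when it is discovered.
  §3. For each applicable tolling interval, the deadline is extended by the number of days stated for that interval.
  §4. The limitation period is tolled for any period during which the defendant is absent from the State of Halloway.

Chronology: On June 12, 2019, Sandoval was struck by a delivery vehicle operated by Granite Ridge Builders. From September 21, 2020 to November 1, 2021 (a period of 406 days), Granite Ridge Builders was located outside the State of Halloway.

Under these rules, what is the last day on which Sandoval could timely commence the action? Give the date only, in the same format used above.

The claim accrued on June 12, 2019, when the wrongful act occurred.
The untolled deadline — 6 years after June 12, 2019 — is June 12, 2025.
The period was tolled for 406 days by the defendant's absence from the jurisdiction (September 21, 2020 to November 1, 2021), pushing the deadline to July 23, 2026.

July 23, 2026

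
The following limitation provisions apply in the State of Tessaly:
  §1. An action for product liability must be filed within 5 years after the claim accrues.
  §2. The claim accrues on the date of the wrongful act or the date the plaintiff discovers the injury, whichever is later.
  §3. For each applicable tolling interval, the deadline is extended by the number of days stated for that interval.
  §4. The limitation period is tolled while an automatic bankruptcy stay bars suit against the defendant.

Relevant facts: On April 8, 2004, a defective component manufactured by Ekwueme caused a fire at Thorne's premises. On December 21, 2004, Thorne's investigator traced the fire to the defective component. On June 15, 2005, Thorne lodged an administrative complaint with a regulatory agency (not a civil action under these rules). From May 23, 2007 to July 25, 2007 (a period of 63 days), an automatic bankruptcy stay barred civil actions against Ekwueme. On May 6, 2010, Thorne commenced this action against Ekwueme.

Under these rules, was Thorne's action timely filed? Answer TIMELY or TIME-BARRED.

TIME-BARRED

The claim accrued on December 21, 2004 — the later of the April 8, 2004 act and the December 21, 2004 discovery.
Adding the 5 years base period to December 21, 2004 gives a deadline of December 21, 2009, before any tolling.
Because the automatic bankruptcy stay ran from May 23, 2007 to July 25, 2007, the deadline is extended by 63 days to February 22, 2010.
The other events in the timeline have no effect on the limitation period under the stated rules.
Filing on May 6, 2010 missed the February 22, 2010 deadline — the action is time-barred.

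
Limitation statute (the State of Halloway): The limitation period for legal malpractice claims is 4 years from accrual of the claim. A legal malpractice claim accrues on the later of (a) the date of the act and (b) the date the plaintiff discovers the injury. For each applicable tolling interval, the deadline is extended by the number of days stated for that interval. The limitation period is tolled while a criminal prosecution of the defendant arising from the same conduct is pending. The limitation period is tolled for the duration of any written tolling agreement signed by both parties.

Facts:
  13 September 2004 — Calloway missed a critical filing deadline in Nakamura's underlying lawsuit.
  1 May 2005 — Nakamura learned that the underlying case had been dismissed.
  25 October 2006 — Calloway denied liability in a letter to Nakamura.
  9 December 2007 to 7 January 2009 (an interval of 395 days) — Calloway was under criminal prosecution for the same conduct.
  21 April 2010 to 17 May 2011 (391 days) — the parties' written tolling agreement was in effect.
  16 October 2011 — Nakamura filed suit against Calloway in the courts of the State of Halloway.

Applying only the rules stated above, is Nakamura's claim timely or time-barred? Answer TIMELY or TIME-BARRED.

TIME-BARRED

Taking the later of the act (13 September 2004) and discovery (1 May 2005), the claim accrued on 1 May 2005.
Adding the 4 years base period to 1 May 2005 gives a deadline of 1 May 2009, before any tolling.
The pending criminal prosecution from 9 December 2007 to 7 January 2009 tolled the period for 395 days, extending the deadline to 31 May 2010.
The written tolling agreement from 21 April 2010 to 17 May 2011 tolled the period for 391 days, extending the deadline to 26 June 2011.
None of the other events listed affects the running of the period under the stated rules.
The 16 October 2011 filing falls after the 26 June 2011 deadline; the claim is time-barred.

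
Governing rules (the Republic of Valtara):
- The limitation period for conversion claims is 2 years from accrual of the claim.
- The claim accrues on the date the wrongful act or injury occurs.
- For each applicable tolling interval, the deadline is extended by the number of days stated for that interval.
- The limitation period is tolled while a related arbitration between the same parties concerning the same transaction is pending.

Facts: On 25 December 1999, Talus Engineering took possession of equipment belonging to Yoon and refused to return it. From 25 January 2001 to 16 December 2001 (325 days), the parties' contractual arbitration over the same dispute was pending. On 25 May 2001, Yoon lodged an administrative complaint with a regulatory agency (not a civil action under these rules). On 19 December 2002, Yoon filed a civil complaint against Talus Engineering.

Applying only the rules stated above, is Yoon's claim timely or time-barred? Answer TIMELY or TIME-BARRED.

TIME-BARRED

The claim accrued on 25 December 1999, the date of the act.
2 years from 25 December 1999 is 25 December 2001.
The pending related arbitration from 25 January 2001 to 16 December 2001 tolled the period for 325 days, extending the deadline to 15 November 2002.
The other events in the timeline have no effect on the limitation period under the stated rules.
Filing on 19 December 2002 missed the 15 November 2002 deadline — the action is time-barred.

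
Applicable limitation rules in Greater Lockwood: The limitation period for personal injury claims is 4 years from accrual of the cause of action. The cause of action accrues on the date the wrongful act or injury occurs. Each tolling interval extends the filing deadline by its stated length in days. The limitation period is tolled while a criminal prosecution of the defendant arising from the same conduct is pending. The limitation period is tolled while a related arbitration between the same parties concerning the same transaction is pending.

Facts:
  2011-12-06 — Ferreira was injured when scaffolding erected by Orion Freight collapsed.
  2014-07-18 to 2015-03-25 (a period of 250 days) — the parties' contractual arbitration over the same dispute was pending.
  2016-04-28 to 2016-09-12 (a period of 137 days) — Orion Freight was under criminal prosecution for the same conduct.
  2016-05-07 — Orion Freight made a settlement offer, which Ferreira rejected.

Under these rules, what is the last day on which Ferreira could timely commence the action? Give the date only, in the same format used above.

2016-12-27

The cause of action accrued on 2011-12-06, the date of the act.
4 years from 2011-12-06 is 2015-12-06.
Because the pending related arbitration ran from 2014-07-18 to 2015-03-25, the deadline is extended by 250 days to 2016-08-12.
The period was tolled for 137 days by the pending criminal prosecution (2016-04-28 to 2016-09-12), pushing the deadline to 2016-12-27.
None of the other events listed affects the running of the period under the stated rules.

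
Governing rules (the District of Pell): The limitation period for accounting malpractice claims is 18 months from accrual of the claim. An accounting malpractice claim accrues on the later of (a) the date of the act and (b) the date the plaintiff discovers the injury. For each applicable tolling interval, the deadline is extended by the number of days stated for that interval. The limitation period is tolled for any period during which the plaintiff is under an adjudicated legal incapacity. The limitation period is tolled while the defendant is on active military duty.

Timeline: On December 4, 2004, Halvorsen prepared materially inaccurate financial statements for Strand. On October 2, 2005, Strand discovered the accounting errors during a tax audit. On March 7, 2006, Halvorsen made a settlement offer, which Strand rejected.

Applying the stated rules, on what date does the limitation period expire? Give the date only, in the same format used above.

April 2, 2007

Taking the later of the act (December 4, 2004) and discovery (October 2, 2005), the claim accrued on October 2, 2005.
The untolled deadline — 18 months after October 2, 2005 — is April 2, 2007.
None of the other events listed affects the running of the period under the stated rules.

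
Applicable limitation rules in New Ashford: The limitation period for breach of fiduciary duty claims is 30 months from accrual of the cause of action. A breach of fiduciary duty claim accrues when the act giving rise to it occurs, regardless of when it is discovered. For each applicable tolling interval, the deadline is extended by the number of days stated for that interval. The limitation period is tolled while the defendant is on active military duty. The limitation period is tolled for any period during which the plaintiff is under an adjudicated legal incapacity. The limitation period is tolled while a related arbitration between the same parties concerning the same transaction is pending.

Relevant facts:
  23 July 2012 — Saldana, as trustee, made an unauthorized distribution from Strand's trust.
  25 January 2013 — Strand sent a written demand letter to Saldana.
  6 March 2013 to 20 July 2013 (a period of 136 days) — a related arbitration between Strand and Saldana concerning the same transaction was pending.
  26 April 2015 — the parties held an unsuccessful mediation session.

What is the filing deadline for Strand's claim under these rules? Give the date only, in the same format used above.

The cause of action accrued on 23 July 2012, the date of the act.
30 months from 23 July 2012 is 23 January 2015.
The pending related arbitration from 6 March 2013 to 20 July 2013 tolled the period for 136 days, extending the deadline to 8 June 2015.
Nothing else in the chronology tolls or restarts the period.

8 June 2015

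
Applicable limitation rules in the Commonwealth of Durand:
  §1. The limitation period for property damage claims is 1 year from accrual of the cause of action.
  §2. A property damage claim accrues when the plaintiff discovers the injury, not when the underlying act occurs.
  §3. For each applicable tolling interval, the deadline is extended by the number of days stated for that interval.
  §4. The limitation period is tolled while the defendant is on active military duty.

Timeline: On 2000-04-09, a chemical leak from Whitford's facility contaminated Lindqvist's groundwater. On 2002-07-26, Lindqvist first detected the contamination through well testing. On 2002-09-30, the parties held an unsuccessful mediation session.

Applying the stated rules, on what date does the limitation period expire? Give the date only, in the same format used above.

Under the discovery rule, the claim accrued on 2002-07-26, when Lindqvist discovered the injury — not on the 2000-04-09 date of the underlying act.
1 year from 2002-07-26 is 2003-07-26.
None of the other events listed affects the running of the period under the stated rules.

2003-07-26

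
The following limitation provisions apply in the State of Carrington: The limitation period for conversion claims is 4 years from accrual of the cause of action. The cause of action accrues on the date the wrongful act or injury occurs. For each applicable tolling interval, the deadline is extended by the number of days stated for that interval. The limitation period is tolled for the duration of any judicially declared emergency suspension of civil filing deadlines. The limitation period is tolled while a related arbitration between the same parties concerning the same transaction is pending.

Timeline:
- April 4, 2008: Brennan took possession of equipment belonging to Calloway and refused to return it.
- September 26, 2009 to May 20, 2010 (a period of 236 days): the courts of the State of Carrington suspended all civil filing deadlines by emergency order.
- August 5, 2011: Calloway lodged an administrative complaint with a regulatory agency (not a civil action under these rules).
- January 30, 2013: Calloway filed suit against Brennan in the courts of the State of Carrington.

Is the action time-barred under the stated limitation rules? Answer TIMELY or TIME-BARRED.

The cause of action accrued on April 4, 2008, the date of the act.
4 years from April 4, 2008 is April 4, 2012.
The emergency suspension of filing deadlines from September 26, 2009 to May 20, 2010 tolled the period for 236 days, extending the deadline to November 26, 2012.
Nothing else in the chronology tolls or restarts the period.
The January 30, 2013 filing falls after the November 26, 2012 deadline; the claim is time-barred.

TIME-BARRED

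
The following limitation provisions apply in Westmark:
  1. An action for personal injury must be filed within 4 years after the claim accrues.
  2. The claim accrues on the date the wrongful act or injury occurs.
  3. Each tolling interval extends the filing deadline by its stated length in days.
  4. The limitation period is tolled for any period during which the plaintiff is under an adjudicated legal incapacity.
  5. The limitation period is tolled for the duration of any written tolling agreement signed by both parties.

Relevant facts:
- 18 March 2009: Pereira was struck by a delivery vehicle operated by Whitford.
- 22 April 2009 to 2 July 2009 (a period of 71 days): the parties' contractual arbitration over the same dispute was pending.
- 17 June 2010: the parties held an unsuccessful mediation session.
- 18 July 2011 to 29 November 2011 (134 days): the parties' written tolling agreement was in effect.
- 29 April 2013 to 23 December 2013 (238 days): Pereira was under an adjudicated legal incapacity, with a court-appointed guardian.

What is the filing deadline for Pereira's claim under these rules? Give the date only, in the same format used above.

The limitation period began to run on 18 March 2009.
4 years from 18 March 2009 is 18 March 2013.
The written tolling agreement from 18 July 2011 to 29 November 2011 tolled the period for 134 days, extending the deadline to 30 July 2013.
The period was tolled for 238 days by the plaintiff's legal incapacity (29 April 2013 to 23 December 2013), pushing the deadline to 25 March 2014.
No stated provision tolls the period for a pending arbitration, so the interval from 22 April 2009 to 2 July 2009 has no effect on the deadline.
Nothing else in the chronology tolls or restarts the period.

25 March 2014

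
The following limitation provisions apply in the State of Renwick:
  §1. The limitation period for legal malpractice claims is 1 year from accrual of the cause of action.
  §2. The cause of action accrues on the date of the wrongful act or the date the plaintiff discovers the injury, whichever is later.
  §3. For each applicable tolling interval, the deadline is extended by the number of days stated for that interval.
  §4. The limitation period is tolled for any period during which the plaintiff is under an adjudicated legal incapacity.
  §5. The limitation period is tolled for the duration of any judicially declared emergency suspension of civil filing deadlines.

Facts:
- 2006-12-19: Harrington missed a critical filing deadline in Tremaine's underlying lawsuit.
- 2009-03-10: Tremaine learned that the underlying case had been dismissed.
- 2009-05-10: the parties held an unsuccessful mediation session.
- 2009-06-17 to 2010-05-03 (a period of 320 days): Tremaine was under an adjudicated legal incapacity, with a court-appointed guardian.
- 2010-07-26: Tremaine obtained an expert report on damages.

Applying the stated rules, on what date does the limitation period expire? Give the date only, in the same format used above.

2011-01-24

Because discovery on 2009-03-10 post-dates the 2006-12-19 act, accrual under the later-of rule falls on 2009-03-10.
The untolled deadline — 1 year after 2009-03-10 — is 2010-03-10.
The period was tolled for 320 days by the plaintiff's legal incapacity (2009-06-17 to 2010-05-03), pushing the deadline to 2011-01-24.
Nothing else in the chronology tolls or restarts the period.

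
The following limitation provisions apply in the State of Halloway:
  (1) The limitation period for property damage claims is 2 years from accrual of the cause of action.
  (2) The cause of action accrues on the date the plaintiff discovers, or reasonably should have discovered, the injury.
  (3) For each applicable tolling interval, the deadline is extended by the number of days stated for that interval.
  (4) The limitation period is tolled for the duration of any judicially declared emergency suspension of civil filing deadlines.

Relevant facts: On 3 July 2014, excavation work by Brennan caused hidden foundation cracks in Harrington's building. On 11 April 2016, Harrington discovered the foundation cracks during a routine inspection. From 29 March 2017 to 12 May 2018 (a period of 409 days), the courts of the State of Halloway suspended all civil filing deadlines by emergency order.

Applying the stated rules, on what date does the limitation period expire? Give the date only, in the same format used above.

25 May 2019

Accrual is tied to discovery, so the period began on 11 April 2016 rather than on 3 July 2014 when the act occurred.
Adding the 2 years base period to 11 April 2016 gives a deadline of 11 April 2018, before any tolling.
The emergency suspension of filing deadlines from 29 March 2017 to 12 May 2018 tolled the period for 409 days, extending the deadline to 25 May 2019.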